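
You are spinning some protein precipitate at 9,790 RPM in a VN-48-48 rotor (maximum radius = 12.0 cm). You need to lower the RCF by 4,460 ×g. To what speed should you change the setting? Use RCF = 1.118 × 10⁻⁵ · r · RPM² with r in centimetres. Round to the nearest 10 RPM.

≈ 7910 RPM

Current RCF = 1.118 × 10⁻⁵ × 12 × (9790)² = 1.118 × 10⁻⁵ × 12 × 95,844,100 ≈ 12,858.4 × g
Target RCF = 12,858.4 − 4,460 = 8,398.4 × g
N² = 8,398.4 / (13.416 × 10⁻⁵) = 62,599,881
N ≈ √62,599,881 ≈ 7,912.0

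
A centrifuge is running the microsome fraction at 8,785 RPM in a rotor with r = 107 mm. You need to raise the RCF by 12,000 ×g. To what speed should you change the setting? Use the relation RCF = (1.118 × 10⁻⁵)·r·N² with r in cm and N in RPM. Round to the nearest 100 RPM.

≈ 13300 RPM

r = 107 mm = 10.7 cm
Current RCF = 1.118 × 10⁻⁵ × 10.7 × (8785)² = 1.118 × 10⁻⁵ × 10.7 × 77,176,225 ≈ 9,232.3 × g
Target RCF = 9,232.3 + 12,000 = 21,232.3 × g
N² = 21,232.3 / (11.9626 × 10⁻⁵) = 177,489,007
N ≈ √177,489,007 ≈ 13,322.5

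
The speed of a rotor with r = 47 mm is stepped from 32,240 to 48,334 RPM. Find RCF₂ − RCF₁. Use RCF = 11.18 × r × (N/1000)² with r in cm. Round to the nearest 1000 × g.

r = 47 mm = 4.7 cm
RCF₁ = 11.18 × 4.7 × (32.24)² = 11.18 × 4.7 × 1,039.4176 ≈ 54,617.2 × g
RCF₂ = 11.18 × 4.7 × (48.334)² = 11.18 × 4.7 × 2,336.175556 ≈ 122,756.7 × g
Increase = 122,756.7 − 54,617.2 = 68,139.5

≈ 68000 ×g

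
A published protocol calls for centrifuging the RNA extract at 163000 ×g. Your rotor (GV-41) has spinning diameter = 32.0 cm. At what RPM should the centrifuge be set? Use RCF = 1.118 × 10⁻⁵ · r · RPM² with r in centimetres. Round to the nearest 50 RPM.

N ≈ 30200 RPM

r = 32.0 / 2 = 16 cm
163,000 = 1.118 × 10⁻⁵ × 16 × N²
N² = 163,000 / (17.888 × 10⁻⁵) = 911,225,403
N ≈ √911,225,403 ≈ 30,186.5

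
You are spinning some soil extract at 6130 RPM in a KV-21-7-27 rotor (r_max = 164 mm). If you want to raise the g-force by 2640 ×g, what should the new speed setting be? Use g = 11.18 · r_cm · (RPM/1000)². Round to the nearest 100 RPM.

≈ 7200 RPM

r = 164 mm = 16.4 cm
Current RCF = 11.18 × 16.4 × (6.13)² = 11.18 × 16.4 × 37.5769 ≈ 6,889.8 × g
Target RCF = 6,889.8 + 2,640 = 9,529.8 × g
(N/1000)² = 9,529.8 / 183.352 = 51.97544
N = 1000 × √51.97544 ≈ 7,209.4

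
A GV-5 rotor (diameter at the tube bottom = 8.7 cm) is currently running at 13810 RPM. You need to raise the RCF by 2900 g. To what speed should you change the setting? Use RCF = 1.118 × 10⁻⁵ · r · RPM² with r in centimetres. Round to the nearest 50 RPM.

r = 8.7 / 2 = 4.35 cm
Current RCF = 1.118 × 10⁻⁵ × 4.35 × (13810)² = 1.118 × 10⁻⁵ × 4.35 × 190,716,100 ≈ 9,275.1 × g
Target RCF = 9,275.1 + 2,900 = 12,175.1 × g
N² = 12,175.1 / (4.8633 × 10⁻⁵) = 250,346,473
N ≈ √250,346,473 ≈ 15,822.3

≈ 15800 RPM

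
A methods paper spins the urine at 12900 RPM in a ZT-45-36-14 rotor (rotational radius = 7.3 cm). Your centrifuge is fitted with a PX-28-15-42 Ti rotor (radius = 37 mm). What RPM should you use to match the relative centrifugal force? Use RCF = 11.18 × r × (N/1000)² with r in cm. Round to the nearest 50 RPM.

18100 RPM

RCF_original = 11.18 × 7.3 × (12.9)² = 11.18 × 7.3 × 166.41 ≈ 13,581.4 × g
Your rotor: r = 37 mm = 3.7 cm
13,581.4 = 11.18 × 3.7 × (N/1000)²
(N/1000)² = 13,581.4 / 41.366 = 328.3228
N = 1000 × √328.3228 ≈ 18,119.7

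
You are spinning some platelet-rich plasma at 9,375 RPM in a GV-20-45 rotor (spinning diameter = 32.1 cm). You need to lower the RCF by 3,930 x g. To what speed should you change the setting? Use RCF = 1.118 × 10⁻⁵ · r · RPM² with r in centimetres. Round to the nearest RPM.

r = 32.1 / 2 = 16.05 cm
Current RCF = 1.118 × 10⁻⁵ × 16.05 × (9375)² = 1.118 × 10⁻⁵ × 16.05 × 87,890,625 ≈ 15,771 × g
Target RCF = 15,771 − 3,930 = 11,841 × g
N² = 11,841 / (17.9439 × 10⁻⁵) = 65,988,999
N ≈ √65,988,999 ≈ 8,123.4

≈ 8123 RPM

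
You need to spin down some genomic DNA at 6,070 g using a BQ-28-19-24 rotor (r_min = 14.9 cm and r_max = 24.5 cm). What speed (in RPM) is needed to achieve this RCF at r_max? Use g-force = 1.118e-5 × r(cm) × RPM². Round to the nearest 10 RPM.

N ≈ 4710 RPM

Use r_max = 24.5 cm.
RCF = 1.118 × 10⁻⁵ × r × N²
6,070 = 1.118 × 10⁻⁵ × 24.5 × N²
N² = 6,070 / (27.391 × 10⁻⁵) = 22,160,564
N ≈ √22,160,564 ≈ 4,707.5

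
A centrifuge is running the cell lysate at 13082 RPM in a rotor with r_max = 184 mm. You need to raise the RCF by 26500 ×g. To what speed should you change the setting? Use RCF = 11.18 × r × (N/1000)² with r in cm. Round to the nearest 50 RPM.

r = 184 mm = 18.4 cm
Current RCF = 11.18 × 18.4 × (13.082)² = 11.18 × 18.4 × 171.138724 ≈ 35,205.3 × g
Target RCF = 35,205.3 + 26,500 = 61,705.3 × g
(N/1000)² = 61,705.3 / 205.712 = 299.9597
N = 1000 × √299.9597 ≈ 17,319.3

≈ 17300 RPM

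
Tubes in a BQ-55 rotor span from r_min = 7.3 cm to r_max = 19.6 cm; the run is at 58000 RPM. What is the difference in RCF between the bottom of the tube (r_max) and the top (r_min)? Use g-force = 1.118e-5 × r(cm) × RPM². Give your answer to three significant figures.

≈ 463000 g

ΔRCF = 1.118 × 10⁻⁵ × (r_max − r_min) × N² = 1.118 × 10⁻⁵ × 12.3 × 3,364,000,000 ≈ 462,597.1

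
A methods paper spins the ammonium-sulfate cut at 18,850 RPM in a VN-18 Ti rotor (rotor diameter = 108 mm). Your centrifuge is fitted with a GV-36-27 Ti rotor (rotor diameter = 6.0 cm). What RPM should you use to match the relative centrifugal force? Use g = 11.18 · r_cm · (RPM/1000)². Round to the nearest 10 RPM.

25290 RPM

Original rotor: r = 108 mm / 2 = 54 mm = 5.4 cm
RCF_original = 11.18 × 5.4 × (18.85)² = 11.18 × 5.4 × 355.3225 ≈ 21,451.5 × g
Your rotor: r = 6.0 / 2 = 3 cm
21,451.5 = 11.18 × 3 × (N/1000)²
(N/1000)² = 21,451.5 / 33.54 = 639.5796
N = 1000 × √639.5796 ≈ 25,289.9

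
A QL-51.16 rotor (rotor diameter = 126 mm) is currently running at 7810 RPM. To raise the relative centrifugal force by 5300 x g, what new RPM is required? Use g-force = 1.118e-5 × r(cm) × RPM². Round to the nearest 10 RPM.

≈ 11670 RPM

r = 126 mm / 2 = 63 mm = 6.3 cm
Current RCF = 1.118 × 10⁻⁵ × 6.3 × (7810)² = 1.118 × 10⁻⁵ × 6.3 × 60,996,100 ≈ 4,296.2 × g
Target RCF = 4,296.2 + 5,300 = 9,596.2 × g
N² = 9,596.2 / (7.0434 × 10⁻⁵) = 136,243,859
N ≈ √136,243,859 ≈ 11,672.4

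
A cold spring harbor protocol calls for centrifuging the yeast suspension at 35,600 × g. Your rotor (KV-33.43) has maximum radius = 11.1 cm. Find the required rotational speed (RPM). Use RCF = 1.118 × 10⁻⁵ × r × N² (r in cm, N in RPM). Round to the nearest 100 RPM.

≈ 16900 RPM

35,600 = 1.118 × 10⁻⁵ × 11.1 × N²
N² = 35,600 / (12.4098 × 10⁻⁵) = 286,870,054
N ≈ √286,870,054 ≈ 16,937.2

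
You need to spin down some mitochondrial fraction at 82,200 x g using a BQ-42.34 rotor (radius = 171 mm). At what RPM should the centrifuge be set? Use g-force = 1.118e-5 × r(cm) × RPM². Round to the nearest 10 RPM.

N ≈ 20740 RPM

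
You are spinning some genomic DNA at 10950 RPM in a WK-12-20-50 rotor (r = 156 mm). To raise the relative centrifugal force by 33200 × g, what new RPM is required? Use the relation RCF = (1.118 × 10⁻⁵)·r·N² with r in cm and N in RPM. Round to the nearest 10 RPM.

≈ 17610 RPM

r = 156 mm = 15.6 cm
Current RCF = 1.118 × 10⁻⁵ × 15.6 × (10950)² = 1.118 × 10⁻⁵ × 15.6 × 119,902,500 ≈ 20,912 × g
Target RCF = 20,912 + 33,200 = 54,112 × g
N² = 54,112 / (17.4408 × 10⁻⁵) = 310,260,997
N ≈ √310,260,997 ≈ 17,614.2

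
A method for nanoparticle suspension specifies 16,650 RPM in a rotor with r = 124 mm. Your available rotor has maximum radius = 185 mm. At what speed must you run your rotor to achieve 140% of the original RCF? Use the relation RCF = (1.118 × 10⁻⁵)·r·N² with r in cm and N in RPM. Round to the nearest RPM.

Original rotor: r = 124 mm = 12.4 cm
RCF_original = 1.118 × 10⁻⁵ × 12.4 × (16650)² = 1.118 × 10⁻⁵ × 12.4 × 277,222,500 ≈ 38,431.9 × g
Target RCF = 1.4 × 38,431.9 ≈ 53,804.7 × g
Your rotor: r = 185 mm = 18.5 cm
53,804.7 = 1.118 × 10⁻⁵ × 18.5 × N²
N² = 53,804.7 / (20.683 × 10⁻⁵) = 260,139,728
N ≈ √260,139,728 ≈ 16,128.8

≈ 16129 RPM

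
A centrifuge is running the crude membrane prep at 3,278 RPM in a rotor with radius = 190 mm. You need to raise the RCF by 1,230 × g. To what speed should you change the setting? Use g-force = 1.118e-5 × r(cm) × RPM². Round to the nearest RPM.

r = 190 mm = 19.0 cm
Current RCF = 1.118 × 10⁻⁵ × 19 × (3278)² = 1.118 × 10⁻⁵ × 19 × 10,745,284 ≈ 2,282.5 × g
Target RCF = 2,282.5 + 1,230 = 3,512.5 × g
N² = 3,512.5 / (21.242 × 10⁻⁵) = 16,535,637
N ≈ √16,535,637 ≈ 4,066.4

≈ 4066 RPM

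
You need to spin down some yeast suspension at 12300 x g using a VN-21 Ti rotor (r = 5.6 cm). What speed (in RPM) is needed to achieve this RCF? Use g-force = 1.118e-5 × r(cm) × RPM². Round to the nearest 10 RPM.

≈ 14020 RPM

RCF = 1.118 × 10⁻⁵ × r × N²
12,300 = 1.118 × 10⁻⁵ × 5.6 × N²
N² = 12,300 / (6.2608 × 10⁻⁵) = 196,460,516
N ≈ √196,460,516 ≈ 14,016.4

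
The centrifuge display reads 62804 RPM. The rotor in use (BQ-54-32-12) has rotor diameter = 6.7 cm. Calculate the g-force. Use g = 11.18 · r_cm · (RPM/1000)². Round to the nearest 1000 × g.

r = 6.7 / 2 = 3.35 cm
RCF = 11.18 × 3.35 × (62.804)² = 11.18 × 3.35 × 3,944.342416 ≈ 147,727.5 × g

148000 g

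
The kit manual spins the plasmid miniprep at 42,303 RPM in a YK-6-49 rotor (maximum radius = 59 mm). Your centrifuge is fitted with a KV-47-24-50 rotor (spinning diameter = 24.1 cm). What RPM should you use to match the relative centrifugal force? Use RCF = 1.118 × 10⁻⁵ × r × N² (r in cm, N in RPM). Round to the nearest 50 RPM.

29600 RPM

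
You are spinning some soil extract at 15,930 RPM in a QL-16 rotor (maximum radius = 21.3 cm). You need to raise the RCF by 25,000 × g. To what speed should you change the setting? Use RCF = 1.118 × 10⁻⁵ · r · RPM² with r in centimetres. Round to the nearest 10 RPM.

≈ 18940 RPM

Current RCF = 1.118 × 10⁻⁵ × 21.3 × (15930)² = 1.118 × 10⁻⁵ × 21.3 × 253,764,900 ≈ 60,430.1 × g
Target RCF = 60,430.1 + 25,000 = 85,430.1 × g
N² = 85,430.1 / (23.8134 × 10⁻⁵) = 358,748,016
N ≈ √358,748,016 ≈ 18,940.6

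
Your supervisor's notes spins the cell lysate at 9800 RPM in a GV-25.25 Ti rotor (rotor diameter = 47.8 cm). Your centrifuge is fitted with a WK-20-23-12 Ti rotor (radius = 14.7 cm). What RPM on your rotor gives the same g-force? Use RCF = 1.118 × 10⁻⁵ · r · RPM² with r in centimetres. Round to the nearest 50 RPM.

Original rotor: r = 47.8 / 2 = 23.9 cm
RCF_original = 1.118 × 10⁻⁵ × 23.9 × (9800)² = 1.118 × 10⁻⁵ × 23.9 × 96,040,000 ≈ 25,662.1 × g
25,662.1 = 1.118 × 10⁻⁵ × 14.7 × N²
N² = 25,662.1 / (16.4346 × 10⁻⁵) = 156,146,788
N ≈ √156,146,788 ≈ 12,495.9

≈ 12500 RPM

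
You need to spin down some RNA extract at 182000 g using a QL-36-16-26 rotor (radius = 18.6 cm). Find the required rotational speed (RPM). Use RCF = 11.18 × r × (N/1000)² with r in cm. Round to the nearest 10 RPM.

29580 RPM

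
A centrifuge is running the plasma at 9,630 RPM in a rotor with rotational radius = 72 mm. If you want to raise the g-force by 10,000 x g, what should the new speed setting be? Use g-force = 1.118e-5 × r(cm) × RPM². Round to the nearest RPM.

14730 RPM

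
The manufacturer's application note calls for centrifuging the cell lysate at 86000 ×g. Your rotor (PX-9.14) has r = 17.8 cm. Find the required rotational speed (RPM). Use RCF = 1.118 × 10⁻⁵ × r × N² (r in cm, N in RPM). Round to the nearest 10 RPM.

RCF = 1.118 × 10⁻⁵ × r × N²
86,000 = 1.118 × 10⁻⁵ × 17.8 × N²
N² = 86,000 / (19.9004 × 10⁻⁵) = 432,152,118
N ≈ √432,152,118 ≈ 20,788.3

20790 RPM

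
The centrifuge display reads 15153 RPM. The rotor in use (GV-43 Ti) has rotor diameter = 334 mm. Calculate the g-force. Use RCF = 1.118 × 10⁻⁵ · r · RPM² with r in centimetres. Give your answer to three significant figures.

r = 334 mm / 2 = 167 mm = 16.7 cm
RCF = 1.118 × 10⁻⁵ × r × N²
RCF = 1.118 × 10⁻⁵ × 16.7 × (15153)² = 1.118 × 10⁻⁵ × 16.7 × 229,613,409 ≈ 42,870.2 × g

≈ 42900 g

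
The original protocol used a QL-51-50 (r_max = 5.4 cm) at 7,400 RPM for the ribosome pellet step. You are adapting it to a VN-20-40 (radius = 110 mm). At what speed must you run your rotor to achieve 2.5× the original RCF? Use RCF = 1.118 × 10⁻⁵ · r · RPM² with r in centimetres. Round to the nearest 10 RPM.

RCF_original = 1.118 × 10⁻⁵ × 5.4 × (7400)² = 1.118 × 10⁻⁵ × 5.4 × 54,760,000 ≈ 3,306 × g
Target RCF = 2.5 × 3,306 ≈ 8,265 × g
Your rotor: r = 110 mm = 11.0 cm
8,265 = 1.118 × 10⁻⁵ × 11 × N²
N² = 8,265 / (12.298 × 10⁻⁵) = 67,206,050
N ≈ √67,206,050 ≈ 8,197.9

8200 RPM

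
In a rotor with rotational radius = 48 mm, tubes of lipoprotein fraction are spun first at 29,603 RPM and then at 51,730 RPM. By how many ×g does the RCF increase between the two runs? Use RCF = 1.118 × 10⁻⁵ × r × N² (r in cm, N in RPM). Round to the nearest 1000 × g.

≈ 97000 ×g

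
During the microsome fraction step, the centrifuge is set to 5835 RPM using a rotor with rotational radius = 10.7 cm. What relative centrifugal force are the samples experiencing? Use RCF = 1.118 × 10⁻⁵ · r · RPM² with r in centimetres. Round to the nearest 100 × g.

4100 × g

RCF = 1.118 × 10⁻⁵ × r × N²
RCF = 1.118 × 10⁻⁵ × 10.7 × (5835)² = 1.118 × 10⁻⁵ × 10.7 × 34,047,225 ≈ 4,072.9 × g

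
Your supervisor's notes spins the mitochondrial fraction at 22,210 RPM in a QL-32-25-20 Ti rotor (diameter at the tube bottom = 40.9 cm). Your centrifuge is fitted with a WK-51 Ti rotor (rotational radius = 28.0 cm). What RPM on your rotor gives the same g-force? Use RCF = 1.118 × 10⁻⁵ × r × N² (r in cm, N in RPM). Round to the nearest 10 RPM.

18980 RPM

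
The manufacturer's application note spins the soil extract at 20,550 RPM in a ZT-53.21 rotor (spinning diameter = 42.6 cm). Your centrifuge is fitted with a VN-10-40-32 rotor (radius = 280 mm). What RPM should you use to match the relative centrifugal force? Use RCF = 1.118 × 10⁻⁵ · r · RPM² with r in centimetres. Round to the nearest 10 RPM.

Original rotor: r = 42.6 / 2 = 21.3 cm
RCF_original = 1.118 × 10⁻⁵ × 21.3 × (20550)² = 1.118 × 10⁻⁵ × 21.3 × 422,302,500 ≈ 100,564.6 × g
Your rotor: r = 280 mm = 28.0 cm
100,564.6 = 1.118 × 10⁻⁵ × 28 × N²
N² = 100,564.6 / (31.304 × 10⁻⁵) = 321,251,597
N ≈ √321,251,597 ≈ 17,923.5

17920 RPM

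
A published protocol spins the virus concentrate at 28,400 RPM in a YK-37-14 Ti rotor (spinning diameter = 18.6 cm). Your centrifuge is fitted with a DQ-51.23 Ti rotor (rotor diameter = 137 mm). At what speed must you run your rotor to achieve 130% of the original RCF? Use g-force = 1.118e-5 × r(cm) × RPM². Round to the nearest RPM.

Original rotor: r = 18.6 / 2 = 9.3 cm
RCF = 1.118 × 10⁻⁵ × r × N²
RCF_original = 1.118 × 10⁻⁵ × 9.3 × (28400)² = 1.118 × 10⁻⁵ × 9.3 × 806,560,000 ≈ 83,861.3 × g
Target RCF = 1.3 × 83,861.3 ≈ 109,019.7 × g
Your rotor: r = 137 mm / 2 = 68.5 mm = 6.85 cm
109,019.7 = 1.118 × 10⁻⁵ × 6.85 × N²
N² = 109,019.7 / (7.6583 × 10⁻⁵) = 1,423,549,613
N ≈ √1,423,549,613 ≈ 37,730.0

≈ 37730 RPM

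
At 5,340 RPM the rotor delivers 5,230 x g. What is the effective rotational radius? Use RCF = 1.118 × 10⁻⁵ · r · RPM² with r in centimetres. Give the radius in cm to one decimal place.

RCF = 1.118 × 10⁻⁵ × r × N²
5230 = 1.118 × 10⁻⁵ × r × (5340)²
r = 5230 / (1.118 × 10⁻⁵ × 28,515,600) = 5230 / 318.8044 ≈ 16.405 cm

16.4 cm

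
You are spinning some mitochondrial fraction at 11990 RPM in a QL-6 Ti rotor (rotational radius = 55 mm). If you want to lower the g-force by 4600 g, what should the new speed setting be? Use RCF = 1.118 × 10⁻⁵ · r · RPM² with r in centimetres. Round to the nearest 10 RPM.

8300 RPM

r = 55 mm = 5.5 cm
Current RCF = 1.118 × 10⁻⁵ × 5.5 × (11990)² = 1.118 × 10⁻⁵ × 5.5 × 143,760,100 ≈ 8,839.8 × g
Target RCF = 8,839.8 − 4,600 = 4,239.8 × g
N² = 4,239.8 / (6.149 × 10⁻⁵) = 68,951,049
N ≈ √68,951,049 ≈ 8,303.7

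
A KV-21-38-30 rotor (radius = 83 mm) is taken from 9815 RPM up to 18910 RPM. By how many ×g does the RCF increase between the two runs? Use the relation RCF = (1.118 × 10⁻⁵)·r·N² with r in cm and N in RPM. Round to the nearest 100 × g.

≈ 24200 ×g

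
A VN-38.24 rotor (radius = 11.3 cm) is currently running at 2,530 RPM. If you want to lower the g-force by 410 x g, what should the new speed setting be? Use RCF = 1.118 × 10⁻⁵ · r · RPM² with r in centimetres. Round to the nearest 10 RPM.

≈ 1780 RPM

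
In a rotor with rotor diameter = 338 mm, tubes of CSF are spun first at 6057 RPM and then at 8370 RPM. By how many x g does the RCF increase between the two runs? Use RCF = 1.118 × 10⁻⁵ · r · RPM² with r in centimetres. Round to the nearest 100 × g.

≈ 6300 x g

r = 338 mm / 2 = 169 mm = 16.9 cm
RCF₁ = 1.118 × 10⁻⁵ × 16.9 × (6057)² = 1.118 × 10⁻⁵ × 16.9 × 36,687,249 ≈ 6,931.8 × g
RCF₂ = 1.118 × 10⁻⁵ × 16.9 × (8370)² = 1.118 × 10⁻⁵ × 16.9 × 70,056,900 ≈ 13,236.7 × g
Increase = 13,236.7 − 6,931.8 = 6,304.9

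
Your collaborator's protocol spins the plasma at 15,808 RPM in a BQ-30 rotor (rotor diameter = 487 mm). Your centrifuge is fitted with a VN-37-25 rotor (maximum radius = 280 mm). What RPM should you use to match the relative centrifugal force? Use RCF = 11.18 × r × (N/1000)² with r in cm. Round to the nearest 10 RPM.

14740 RPM

Original rotor: r = 487 mm / 2 = 243.5 mm = 24.35 cm
RCF = 11.18 × r × (N/1000)²
RCF_original = 11.18 × 24.35 × (15.808)² = 11.18 × 24.35 × 249.892864 ≈ 68,029.1 × g
Your rotor: r = 280 mm = 28.0 cm
68,029.1 = 11.18 × 28 × (N/1000)²
(N/1000)² = 68,029.1 / 313.04 = 217.3176
N = 1000 × √217.3176 ≈ 14,741.7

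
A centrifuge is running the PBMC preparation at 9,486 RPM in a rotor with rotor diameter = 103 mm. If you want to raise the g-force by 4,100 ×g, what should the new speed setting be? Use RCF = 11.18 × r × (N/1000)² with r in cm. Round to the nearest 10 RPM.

12700 RPM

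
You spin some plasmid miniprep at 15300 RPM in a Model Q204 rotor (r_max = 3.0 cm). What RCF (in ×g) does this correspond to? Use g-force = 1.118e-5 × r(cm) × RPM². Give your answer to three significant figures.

RCF = 1.118 × 10⁻⁵ × r × N²
RCF = 1.118 × 10⁻⁵ × 3 × (15300)² = 1.118 × 10⁻⁵ × 3 × 234,090,000 ≈ 7,851.4 × g

RCF ≈ 7850 ×g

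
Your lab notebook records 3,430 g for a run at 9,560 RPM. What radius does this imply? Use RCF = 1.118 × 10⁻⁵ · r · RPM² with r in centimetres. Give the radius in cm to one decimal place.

3.4 cm

RCF = 1.118 × 10⁻⁵ × r × N²
3430 = 1.118 × 10⁻⁵ × r × (9560)²
r = 3430 / (1.118 × 10⁻⁵ × 91,393,600) = 3430 / 1021.78 ≈ 3.357 cm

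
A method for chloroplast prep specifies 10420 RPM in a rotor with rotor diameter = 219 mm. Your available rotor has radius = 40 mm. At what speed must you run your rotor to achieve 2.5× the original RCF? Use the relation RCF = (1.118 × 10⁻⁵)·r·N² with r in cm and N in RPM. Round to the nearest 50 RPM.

≈ 27250 RPM

Original rotor: r = 219 mm / 2 = 109.5 mm = 10.95 cm
RCF_original = 1.118 × 10⁻⁵ × 10.95 × (10420)² = 1.118 × 10⁻⁵ × 10.95 × 108,576,400 ≈ 13,292 × g
Target RCF = 2.5 × 13,292 ≈ 33,230 × g
Your rotor: r = 40 mm = 4.0 cm
33,230 = 1.118 × 10⁻⁵ × 4 × N²
N² = 33,230 / (4.472 × 10⁻⁵) = 743,067,979
N ≈ √743,067,979 ≈ 27,259.3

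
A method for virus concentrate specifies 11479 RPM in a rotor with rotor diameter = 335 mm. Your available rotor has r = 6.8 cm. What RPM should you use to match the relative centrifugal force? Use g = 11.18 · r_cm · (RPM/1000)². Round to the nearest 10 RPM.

18020 RPM

Original rotor: r = 335 mm / 2 = 167.5 mm = 16.75 cm
RCF_original = 11.18 × 16.75 × (11.479)² = 11.18 × 16.75 × 131.767441 ≈ 24,675.4 × g
24,675.4 = 11.18 × 6.8 × (N/1000)²
(N/1000)² = 24,675.4 / 76.024 = 324.5738
N = 1000 × √324.5738 ≈ 18,015.9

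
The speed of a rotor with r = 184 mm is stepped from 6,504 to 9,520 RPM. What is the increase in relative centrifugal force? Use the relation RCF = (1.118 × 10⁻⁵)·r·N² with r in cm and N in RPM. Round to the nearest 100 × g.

r = 184 mm = 18.4 cm
RCF₁ = 1.118 × 10⁻⁵ × 18.4 × (6504)² = 1.118 × 10⁻⁵ × 18.4 × 42,302,016 ≈ 8,702 × g
RCF₂ = 1.118 × 10⁻⁵ × 18.4 × (9520)² = 1.118 × 10⁻⁵ × 18.4 × 90,630,400 ≈ 18,643.8 × g
Increase = 18,643.8 − 8,702 = 9,941.8

9900 × g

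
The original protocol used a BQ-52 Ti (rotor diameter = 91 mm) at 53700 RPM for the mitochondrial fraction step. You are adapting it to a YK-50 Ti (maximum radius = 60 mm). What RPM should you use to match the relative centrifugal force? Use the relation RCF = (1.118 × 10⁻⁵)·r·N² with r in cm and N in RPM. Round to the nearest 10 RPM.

Original rotor: r = 91 mm / 2 = 45.5 mm = 4.55 cm
RCF_original = 1.118 × 10⁻⁵ × 4.55 × (53700)² = 1.118 × 10⁻⁵ × 4.55 × 2,883,690,000 ≈ 146,690.4 × g
Your rotor: r = 60 mm = 6.0 cm
146,690.4 = 1.118 × 10⁻⁵ × 6 × N²
N² = 146,690.4 / (6.708 × 10⁻⁵) = 2,186,797,853
N ≈ √2,186,797,853 ≈ 46,763.2

46760 RPM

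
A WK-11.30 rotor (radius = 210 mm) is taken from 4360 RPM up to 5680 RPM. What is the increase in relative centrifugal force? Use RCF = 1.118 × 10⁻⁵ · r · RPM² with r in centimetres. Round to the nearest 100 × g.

3100 g

r = 210 mm = 21.0 cm
RCF₁ = 1.118 × 10⁻⁵ × 21 × (4360)² = 1.118 × 10⁻⁵ × 21 × 19,009,600 ≈ 4,463.1 × g
RCF₂ = 1.118 × 10⁻⁵ × 21 × (5680)² = 1.118 × 10⁻⁵ × 21 × 32,262,400 ≈ 7,574.6 × g
Increase = 7,574.6 − 4,463.1 = 3,111.5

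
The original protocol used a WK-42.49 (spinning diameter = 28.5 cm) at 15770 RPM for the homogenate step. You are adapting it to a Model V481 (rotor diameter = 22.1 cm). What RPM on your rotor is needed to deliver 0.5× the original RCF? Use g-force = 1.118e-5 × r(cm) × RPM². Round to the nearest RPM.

≈ 12663 RPM

Original rotor: r = 28.5 / 2 = 14.25 cm
RCF_original = 1.118 × 10⁻⁵ × 14.25 × (15770)² = 1.118 × 10⁻⁵ × 14.25 × 248,692,900 ≈ 39,620.5 × g
Target RCF = 0.5 × 39,620.5 ≈ 19,810.2 × g
Your rotor: r = 22.1 / 2 = 11.05 cm
19,810.2 = 1.118 × 10⁻⁵ × 11.05 × N²
N² = 19,810.2 / (12.3539 × 10⁻⁵) = 160,355,839
N ≈ √160,355,839 ≈ 12,663.2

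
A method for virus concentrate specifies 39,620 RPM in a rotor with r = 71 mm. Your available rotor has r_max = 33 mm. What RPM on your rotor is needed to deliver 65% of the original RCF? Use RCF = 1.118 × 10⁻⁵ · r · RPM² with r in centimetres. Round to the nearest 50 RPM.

Original rotor: r = 71 mm = 7.1 cm
RCF_original = 1.118 × 10⁻⁵ × 7.1 × (39620)² = 1.118 × 10⁻⁵ × 7.1 × 1,569,744,400 ≈ 124,603.2 × g
Target RCF = 0.65 × 124,603.2 ≈ 80,992.1 × g
Your rotor: r = 33 mm = 3.3 cm
80,992.1 = 1.118 × 10⁻⁵ × 3.3 × N²
N² = 80,992.1 / (3.6894 × 10⁻⁵) = 2,195,264,813
N ≈ √2,195,264,813 ≈ 46,853.7

≈ 46850 RPM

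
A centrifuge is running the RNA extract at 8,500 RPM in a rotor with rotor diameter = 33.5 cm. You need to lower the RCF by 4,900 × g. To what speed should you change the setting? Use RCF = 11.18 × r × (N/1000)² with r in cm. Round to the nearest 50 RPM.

≈ 6800 RPM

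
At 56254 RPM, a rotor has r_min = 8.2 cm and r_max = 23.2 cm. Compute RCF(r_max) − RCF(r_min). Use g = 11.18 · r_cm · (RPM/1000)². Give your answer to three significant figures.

RCF_max = 11.18 × 23.2 × (56.254)² = 11.18 × 23.2 × 3,164.512516 ≈ 820,798.6 × g
RCF_min = 11.18 × 8.2 × (56.254)² = 11.18 × 8.2 × 3,164.512516 ≈ 290,109.8 × g
ΔRCF = 820,798.6 − 290,109.8 = 530,688.8

≈ 531000 ×g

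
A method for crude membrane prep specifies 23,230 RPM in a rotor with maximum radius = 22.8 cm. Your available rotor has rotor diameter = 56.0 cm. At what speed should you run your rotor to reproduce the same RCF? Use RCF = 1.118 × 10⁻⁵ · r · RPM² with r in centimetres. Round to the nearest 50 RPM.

≈ 20950 RPM

RCF = 1.118 × 10⁻⁵ × r × N²
RCF_original = 1.118 × 10⁻⁵ × 22.8 × (23230)² = 1.118 × 10⁻⁵ × 22.8 × 539,632,900 ≈ 137,554.6 × g
Your rotor: r = 56.0 / 2 = 28 cm
137,554.6 = 1.118 × 10⁻⁵ × 28 × N²
N² = 137,554.6 / (31.304 × 10⁻⁵) = 439,415,410
N ≈ √439,415,410 ≈ 20,962.2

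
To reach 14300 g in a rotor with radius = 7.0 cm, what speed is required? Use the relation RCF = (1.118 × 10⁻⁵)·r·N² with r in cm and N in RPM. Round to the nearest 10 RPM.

14,300 = 1.118 × 10⁻⁵ × 7 × N²
N² = 14,300 / (7.826 × 10⁻⁵) = 182,724,252
N ≈ √182,724,252 ≈ 13,517.6

13520 RPM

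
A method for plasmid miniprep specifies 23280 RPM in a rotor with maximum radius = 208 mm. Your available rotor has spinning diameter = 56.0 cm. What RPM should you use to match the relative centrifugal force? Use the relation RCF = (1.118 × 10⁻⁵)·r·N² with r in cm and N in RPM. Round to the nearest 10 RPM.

≈ 20060 RPM

Original rotor: r = 208 mm = 20.8 cm
RCF_original = 1.118 × 10⁻⁵ × 20.8 × (23280)² = 1.118 × 10⁻⁵ × 20.8 × 541,958,400 ≈ 126,029.2 × g
Your rotor: r = 56.0 / 2 = 28 cm
126,029.2 = 1.118 × 10⁻⁵ × 28 × N²
N² = 126,029.2 / (31.304 × 10⁻⁵) = 402,597,751
N ≈ √402,597,751 ≈ 20,064.8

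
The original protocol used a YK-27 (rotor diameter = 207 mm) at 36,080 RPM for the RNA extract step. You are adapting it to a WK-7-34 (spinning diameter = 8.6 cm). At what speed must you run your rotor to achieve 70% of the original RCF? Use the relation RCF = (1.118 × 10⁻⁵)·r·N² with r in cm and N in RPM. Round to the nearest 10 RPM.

46830 RPM

Original rotor: r = 207 mm / 2 = 103.5 mm = 10.35 cm
RCF_original = 1.118 × 10⁻⁵ × 10.35 × (36080)² = 1.118 × 10⁻⁵ × 10.35 × 1,301,766,400 ≈ 150,631.3 × g
Target RCF = 0.7 × 150,631.3 ≈ 105,441.9 × g
Your rotor: r = 8.6 / 2 = 4.3 cm
105,441.9 = 1.118 × 10⁻⁵ × 4.3 × N²
N² = 105,441.9 / (4.8074 × 10⁻⁵) = 2,193,324,874
N ≈ √2,193,324,874 ≈ 46,832.9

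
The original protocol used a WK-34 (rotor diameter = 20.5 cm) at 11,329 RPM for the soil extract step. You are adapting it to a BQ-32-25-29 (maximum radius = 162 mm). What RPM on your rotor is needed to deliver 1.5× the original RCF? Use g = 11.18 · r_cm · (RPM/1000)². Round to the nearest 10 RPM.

Original rotor: r = 20.5 / 2 = 10.25 cm
RCF_original = 11.18 × 10.25 × (11.329)² = 11.18 × 10.25 × 128.346241 ≈ 14,707.8 × g
Target RCF = 1.5 × 14,707.8 ≈ 22,061.7 × g
Your rotor: r = 162 mm = 16.2 cm
22,061.7 = 11.18 × 16.2 × (N/1000)²
(N/1000)² = 22,061.7 / 181.116 = 121.8098
N = 1000 × √121.8098 ≈ 11,036.7

≈ 11040 RPM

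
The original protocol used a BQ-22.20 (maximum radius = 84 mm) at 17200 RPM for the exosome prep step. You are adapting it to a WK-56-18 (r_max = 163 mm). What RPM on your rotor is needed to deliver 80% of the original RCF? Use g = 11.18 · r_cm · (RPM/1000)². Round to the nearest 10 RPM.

≈ 11040 RPM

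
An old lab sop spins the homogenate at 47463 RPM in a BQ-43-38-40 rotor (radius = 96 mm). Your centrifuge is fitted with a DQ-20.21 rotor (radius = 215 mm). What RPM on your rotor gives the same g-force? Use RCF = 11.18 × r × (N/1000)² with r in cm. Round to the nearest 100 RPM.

31700 RPM

Original rotor: r = 96 mm = 9.6 cm
RCF_original = 11.18 × 9.6 × (47.463)² = 11.18 × 9.6 × 2,252.736369 ≈ 241,781.7 × g
Your rotor: r = 215 mm = 21.5 cm
241,781.7 = 11.18 × 21.5 × (N/1000)²
(N/1000)² = 241,781.7 / 240.37 = 1005.873
N = 1000 × √1005.873 ≈ 31,715.5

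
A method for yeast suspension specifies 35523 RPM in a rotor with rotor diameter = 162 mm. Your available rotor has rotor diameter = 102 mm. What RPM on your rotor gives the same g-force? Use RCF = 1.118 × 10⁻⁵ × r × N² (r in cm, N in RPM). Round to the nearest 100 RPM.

Original rotor: r = 162 mm / 2 = 81 mm = 8.1 cm
RCF_original = 1.118 × 10⁻⁵ × 8.1 × (35523)² = 1.118 × 10⁻⁵ × 8.1 × 1,261,883,529 ≈ 114,273.6 × g
Your rotor: r = 102 mm / 2 = 51 mm = 5.1 cm
114,273.6 = 1.118 × 10⁻⁵ × 5.1 × N²
N² = 114,273.6 / (5.7018 × 10⁻⁵) = 2,004,167,105
N ≈ √2,004,167,105 ≈ 44,767.9

44800 RPM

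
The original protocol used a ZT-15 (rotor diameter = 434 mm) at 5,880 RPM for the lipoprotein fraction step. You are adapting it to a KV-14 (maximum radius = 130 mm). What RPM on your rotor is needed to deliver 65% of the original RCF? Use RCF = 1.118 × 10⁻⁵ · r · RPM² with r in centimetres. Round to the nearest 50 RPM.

Original rotor: r = 434 mm / 2 = 217 mm = 21.7 cm
RCF_original = 1.118 × 10⁻⁵ × 21.7 × (5880)² = 1.118 × 10⁻⁵ × 21.7 × 34,574,400 ≈ 8,388 × g
Target RCF = 0.65 × 8,388 ≈ 5,452.2 × g
Your rotor: r = 130 mm = 13.0 cm
5,452.2 = 1.118 × 10⁻⁵ × 13 × N²
N² = 5,452.2 / (14.534 × 10⁻⁵) = 37,513,417
N ≈ √37,513,417 ≈ 6,124.8

6100 RPM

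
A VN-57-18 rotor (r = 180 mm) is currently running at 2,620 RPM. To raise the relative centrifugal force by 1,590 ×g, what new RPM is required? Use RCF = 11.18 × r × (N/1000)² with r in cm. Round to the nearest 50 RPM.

r = 180 mm = 18.0 cm
Current RCF = 11.18 × 18 × (2.62)² = 11.18 × 18 × 6.8644 ≈ 1,381.4 × g
Target RCF = 1,381.4 + 1,590 = 2,971.4 × g
(N/1000)² = 2,971.4 / 201.24 = 14.76545
N = 1000 × √14.76545 ≈ 3,842.6

N₂ ≈ 3850 RPM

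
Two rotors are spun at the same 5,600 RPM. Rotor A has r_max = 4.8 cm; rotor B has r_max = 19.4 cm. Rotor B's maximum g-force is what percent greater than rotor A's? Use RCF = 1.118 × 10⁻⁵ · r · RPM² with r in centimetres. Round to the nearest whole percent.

At equal RPM, RCF scales linearly with r: ratio = 19.4 / 4.8 = 4.0417.
So rotor B delivers 304.2% more g-force.

304%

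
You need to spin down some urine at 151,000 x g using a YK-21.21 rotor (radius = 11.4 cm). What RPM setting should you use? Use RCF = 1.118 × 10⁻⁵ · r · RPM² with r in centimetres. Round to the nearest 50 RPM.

≈ 34400 RPM

RCF = 1.118 × 10⁻⁵ × r × N²
151,000 = 1.118 × 10⁻⁵ × 11.4 × N²
N² = 151,000 / (12.7452 × 10⁻⁵) = 1,184,759,753
N ≈ √1,184,759,753 ≈ 34,420.3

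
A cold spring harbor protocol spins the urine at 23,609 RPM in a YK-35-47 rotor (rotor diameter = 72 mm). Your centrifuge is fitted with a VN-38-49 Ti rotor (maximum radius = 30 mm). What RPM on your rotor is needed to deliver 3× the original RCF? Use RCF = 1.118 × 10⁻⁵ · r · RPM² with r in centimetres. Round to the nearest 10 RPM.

44790 RPM

Original rotor: r = 72 mm / 2 = 36 mm = 3.6 cm
RCF_original = 1.118 × 10⁻⁵ × 3.6 × (23609)² = 1.118 × 10⁻⁵ × 3.6 × 557,384,881 ≈ 22,433.6 × g
Target RCF = 3 × 22,433.6 ≈ 67,300.8 × g
Your rotor: r = 30 mm = 3.0 cm
67,300.8 = 1.118 × 10⁻⁵ × 3 × N²
N² = 67,300.8 / (3.354 × 10⁻⁵) = 2,006,583,184
N ≈ √2,006,583,184 ≈ 44,794.9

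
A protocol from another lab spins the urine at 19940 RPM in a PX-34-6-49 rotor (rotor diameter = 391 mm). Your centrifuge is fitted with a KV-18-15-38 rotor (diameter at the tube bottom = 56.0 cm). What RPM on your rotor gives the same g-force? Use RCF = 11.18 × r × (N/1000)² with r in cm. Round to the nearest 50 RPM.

16650 RPM

Original rotor: r = 391 mm / 2 = 195.5 mm = 19.55 cm
RCF_original = 11.18 × 19.55 × (19.94)² = 11.18 × 19.55 × 397.6036 ≈ 86,903.8 × g
Your rotor: r = 56.0 / 2 = 28 cm
86,903.8 = 11.18 × 28 × (N/1000)²
(N/1000)² = 86,903.8 / 313.04 = 277.6124
N = 1000 × √277.6124 ≈ 16,661.7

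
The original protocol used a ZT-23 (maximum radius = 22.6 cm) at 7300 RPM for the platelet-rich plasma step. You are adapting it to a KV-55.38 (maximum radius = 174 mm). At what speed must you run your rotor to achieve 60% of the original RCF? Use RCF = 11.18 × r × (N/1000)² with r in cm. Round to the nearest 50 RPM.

RCF = 11.18 × r × (N/1000)²
RCF_original = 11.18 × 22.6 × (7.3)² = 11.18 × 22.6 × 53.29 ≈ 13,464.7 × g
Target RCF = 0.6 × 13,464.7 ≈ 8,078.8 × g
Your rotor: r = 174 mm = 17.4 cm
8,078.8 = 11.18 × 17.4 × (N/1000)²
(N/1000)² = 8,078.8 / 194.532 = 41.52941
N = 1000 × √41.52941 ≈ 6,444.3

6450 RPM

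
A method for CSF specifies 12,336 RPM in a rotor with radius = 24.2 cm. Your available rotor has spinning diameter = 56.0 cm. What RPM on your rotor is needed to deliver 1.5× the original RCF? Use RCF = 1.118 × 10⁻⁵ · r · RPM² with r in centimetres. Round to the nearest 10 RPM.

≈ 14050 RPM

RCF_original = 1.118 × 10⁻⁵ × 24.2 × (12336)² = 1.118 × 10⁻⁵ × 24.2 × 152,176,896 ≈ 41,172.4 × g
Target RCF = 1.5 × 41,172.4 ≈ 61,758.6 × g
Your rotor: r = 56.0 / 2 = 28 cm
61,758.6 = 1.118 × 10⁻⁵ × 28 × N²
N² = 61,758.6 / (31.304 × 10⁻⁵) = 197,286,609
N ≈ √197,286,609 ≈ 14,045.9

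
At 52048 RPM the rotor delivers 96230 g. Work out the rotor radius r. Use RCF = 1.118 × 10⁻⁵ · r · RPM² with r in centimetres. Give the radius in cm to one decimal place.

≈ 3.2 cm

96230 = 1.118 × 10⁻⁵ × r × (52048)²
r = 96230 / (1.118 × 10⁻⁵ × 2,708,994,304) = 96230 / 30286.56 ≈ 3.177 cm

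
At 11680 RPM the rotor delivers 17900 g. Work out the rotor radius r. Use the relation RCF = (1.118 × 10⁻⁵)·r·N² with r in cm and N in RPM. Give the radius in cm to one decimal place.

≈ 11.7 cm

17900 = 1.118 × 10⁻⁵ × r × (11680)²
r = 17900 / (1.118 × 10⁻⁵ × 136,422,400) = 17900 / 1525.202 ≈ 11.736 cm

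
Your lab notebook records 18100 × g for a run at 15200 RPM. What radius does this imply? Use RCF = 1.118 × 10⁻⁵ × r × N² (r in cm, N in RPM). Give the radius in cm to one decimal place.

r ≈ 7.0 cm

18100 = 1.118 × 10⁻⁵ × r × (15200)²
r = 18100 / (1.118 × 10⁻⁵ × 231,040,000) = 18100 / 2583.027 ≈ 7.007 cm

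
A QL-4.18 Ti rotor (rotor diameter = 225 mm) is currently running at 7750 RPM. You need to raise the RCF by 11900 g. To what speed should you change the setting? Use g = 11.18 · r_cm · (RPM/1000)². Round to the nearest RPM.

r = 225 mm / 2 = 112.5 mm = 11.25 cm
Current RCF = 11.18 × 11.25 × (7.75)² = 11.18 × 11.25 × 60.0625 ≈ 7,554.4 × g
Target RCF = 7,554.4 + 11,900 = 19,454.4 × g
(N/1000)² = 19,454.4 / 125.775 = 154.6762
N = 1000 × √154.6762 ≈ 12,436.9

N₂ ≈ 12437 RPM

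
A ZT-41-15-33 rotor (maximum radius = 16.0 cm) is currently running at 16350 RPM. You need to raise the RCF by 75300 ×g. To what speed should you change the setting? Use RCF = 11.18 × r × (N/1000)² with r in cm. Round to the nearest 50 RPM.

≈ 26250 RPM

Current RCF = 11.18 × 16 × (16.35)² = 11.18 × 16 × 267.3225 ≈ 47,818.6 × g
Target RCF = 47,818.6 + 75,300 = 123,118.6 × g
(N/1000)² = 123,118.6 / 178.88 = 688.2748
N = 1000 × √688.2748 ≈ 26,235.0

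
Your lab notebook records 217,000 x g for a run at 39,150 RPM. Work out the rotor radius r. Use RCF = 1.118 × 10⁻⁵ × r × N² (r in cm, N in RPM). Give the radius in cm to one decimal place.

217000 = 1.118 × 10⁻⁵ × r × (39150)²
r = 217000 / (1.118 × 10⁻⁵ × 1,532,722,500) = 217000 / 17135.84 ≈ 12.664 cm

≈ 12.7 cm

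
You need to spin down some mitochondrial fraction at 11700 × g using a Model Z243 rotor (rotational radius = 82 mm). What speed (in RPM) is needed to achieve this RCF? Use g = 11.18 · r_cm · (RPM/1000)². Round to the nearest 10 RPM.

≈ 11300 RPM

r = 82 mm = 8.2 cm
RCF = 11.18 × r × (N/1000)²
11,700 = 11.18 × 8.2 × (N/1000)²
(N/1000)² = 11,700 / 91.676 = 127.6234
N = 1000 × √127.6234 ≈ 11,297.1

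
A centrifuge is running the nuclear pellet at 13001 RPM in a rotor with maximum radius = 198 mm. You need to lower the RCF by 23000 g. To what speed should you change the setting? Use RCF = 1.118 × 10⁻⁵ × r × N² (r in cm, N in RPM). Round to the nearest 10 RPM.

≈ 8070 RPM

r = 198 mm = 19.8 cm
Current RCF = 1.118 × 10⁻⁵ × 19.8 × (13001)² = 1.118 × 10⁻⁵ × 19.8 × 169,026,001 ≈ 37,416.3 × g
Target RCF = 37,416.3 − 23,000 = 14,416.3 × g
N² = 14,416.3 / (22.1364 × 10⁻⁵) = 65,124,862
N ≈ √65,124,862 ≈ 8,070.0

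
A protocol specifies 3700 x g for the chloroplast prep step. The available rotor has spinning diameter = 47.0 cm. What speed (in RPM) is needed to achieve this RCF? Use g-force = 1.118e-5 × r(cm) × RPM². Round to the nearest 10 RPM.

N ≈ 3750 RPM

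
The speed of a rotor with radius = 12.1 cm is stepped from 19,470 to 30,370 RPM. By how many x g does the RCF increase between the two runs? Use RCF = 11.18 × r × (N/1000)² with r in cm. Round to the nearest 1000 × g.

73000 x g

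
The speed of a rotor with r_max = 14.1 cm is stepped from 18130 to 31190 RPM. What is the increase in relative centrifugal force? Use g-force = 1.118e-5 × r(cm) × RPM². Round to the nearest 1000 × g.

RCF₁ = 1.118 × 10⁻⁵ × 14.1 × (18130)² = 1.118 × 10⁻⁵ × 14.1 × 328,696,900 ≈ 51,815.1 × g
RCF₂ = 1.118 × 10⁻⁵ × 14.1 × (31190)² = 1.118 × 10⁻⁵ × 14.1 × 972,816,100 ≈ 153,352.8 × g
Increase = 153,352.8 − 51,815.1 = 101,537.7

≈ 102000 ×g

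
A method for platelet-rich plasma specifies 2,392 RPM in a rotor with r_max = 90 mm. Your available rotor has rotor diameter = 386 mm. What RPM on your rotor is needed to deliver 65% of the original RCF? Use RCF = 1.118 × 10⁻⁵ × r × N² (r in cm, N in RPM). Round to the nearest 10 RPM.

Original rotor: r = 90 mm = 9.0 cm
RCF_original = 1.118 × 10⁻⁵ × 9 × (2392)² = 1.118 × 10⁻⁵ × 9 × 5,721,664 ≈ 575.7 × g
Target RCF = 0.65 × 575.7 ≈ 374.2 × g
Your rotor: r = 386 mm / 2 = 193 mm = 19.3 cm
374.2 = 1.118 × 10⁻⁵ × 19.3 × N²
N² = 374.2 / (21.5774 × 10⁻⁵) = 1,734,222
N ≈ √1,734,222 ≈ 1,316.9

≈ 1320 RPM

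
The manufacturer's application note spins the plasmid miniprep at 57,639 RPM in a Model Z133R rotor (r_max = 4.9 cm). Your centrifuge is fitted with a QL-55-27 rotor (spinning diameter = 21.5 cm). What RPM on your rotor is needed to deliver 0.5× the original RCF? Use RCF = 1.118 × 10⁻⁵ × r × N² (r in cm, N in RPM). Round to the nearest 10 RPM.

27520 RPM

RCF = 1.118 × 10⁻⁵ × r × N²
RCF_original = 1.118 × 10⁻⁵ × 4.9 × (57639)² = 1.118 × 10⁻⁵ × 4.9 × 3,322,254,321 ≈ 181,999.7 × g
Target RCF = 0.5 × 181,999.7 ≈ 90,999.9 × g
Your rotor: r = 21.5 / 2 = 10.75 cm
90,999.9 = 1.118 × 10⁻⁵ × 10.75 × N²
N² = 90,999.9 / (12.0185 × 10⁻⁵) = 757,165,204
N ≈ √757,165,204 ≈ 27,516.6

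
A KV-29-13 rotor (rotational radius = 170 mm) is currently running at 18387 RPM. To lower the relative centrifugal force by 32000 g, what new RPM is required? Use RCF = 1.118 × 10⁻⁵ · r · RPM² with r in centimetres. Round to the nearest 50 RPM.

13050 RPM

r = 170 mm = 17.0 cm
Current RCF = 1.118 × 10⁻⁵ × 17 × (18387)² = 1.118 × 10⁻⁵ × 17 × 338,081,769 ≈ 64,255.8 × g
Target RCF = 64,255.8 − 32,000 = 32,255.8 × g
N² = 32,255.8 / (19.006 × 10⁻⁵) = 169,713,775
N ≈ √169,713,775 ≈ 13,027.4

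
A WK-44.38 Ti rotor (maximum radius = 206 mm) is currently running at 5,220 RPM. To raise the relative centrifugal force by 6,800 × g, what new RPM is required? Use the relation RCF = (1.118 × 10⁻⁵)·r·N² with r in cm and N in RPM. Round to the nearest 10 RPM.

r = 206 mm = 20.6 cm
Current RCF = 1.118 × 10⁻⁵ × 20.6 × (5220)² = 1.118 × 10⁻⁵ × 20.6 × 27,248,400 ≈ 6,275.5 × g
Target RCF = 6,275.5 + 6,800 = 13,075.5 × g
N² = 13,075.5 / (23.0308 × 10⁻⁵) = 56,773,972
N ≈ √56,773,972 ≈ 7,534.9

≈ 7530 RPM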